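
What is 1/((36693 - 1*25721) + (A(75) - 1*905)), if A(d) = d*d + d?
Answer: 1/15767 ≈ 6.3424e-5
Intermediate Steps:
A(d) = d + d² (A(d) = d² + d = d + d²)
1/((36693 - 1*25721) + (A(75) - 1*905)) = 1/((36693 - 1*25721) + (75*(1 + 75) - 1*905)) = 1/((36693 - 25721) + (75*76 - 905)) = 1/(10972 + (5700 - 905)) = 1/(10972 + 4795) = 1/15767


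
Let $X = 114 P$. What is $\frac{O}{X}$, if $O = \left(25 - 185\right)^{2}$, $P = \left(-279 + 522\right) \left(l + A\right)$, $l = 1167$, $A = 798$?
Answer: $\frac{2560}{5443443} \approx 0.00047029$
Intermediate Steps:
$P = 477495$ ($P = \left(-279 + 522\right) \left(1167 + 798\right) = 243 \cdot 1965 = 477495$)
$X = 54434430$ ($X = 114 \cdot 477495 = 54434430$)
$O = 25600$ ($O = \left(-160\right)^{2} = 25600$)
$\frac{O}{X} = \frac{25600}{54434430} = 25600 \cdot \frac{1}{54434430} = \frac{2560}{5443443}$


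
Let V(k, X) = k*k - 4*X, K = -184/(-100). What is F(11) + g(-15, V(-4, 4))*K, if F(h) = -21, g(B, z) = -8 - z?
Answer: -893/25 ≈ -35.720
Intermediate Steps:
K = 46/25 (K = -184*(-1/100) = 46/25 ≈ 1.8400)
V(k, X) = k² - 4*X
F(11) + g(-15, V(-4, 4))*K = -21 + (-8 - ((-4)² - 4*4))*(46/25) = -21 + (-8 - (16 - 16))*(46/25) = -21 + (-8 - 1*0)*(46/25) = -21 + (-8 + 0)*(46/25) = -21 - 8*46/25 = -21 - 368/25 = -893/25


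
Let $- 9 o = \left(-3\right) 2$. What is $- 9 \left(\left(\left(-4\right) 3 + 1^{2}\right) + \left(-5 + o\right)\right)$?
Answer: $138$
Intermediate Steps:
$o = \frac{2}{3}$ ($o = - \frac{\left(-3\right) 2}{9} = \left(- \frac{1}{9}\right) \left(-6\right) = \frac{2}{3} \approx 0.66667$)
$- 9 \left(\left(\left(-4\right) 3 + 1^{2}\right) + \left(-5 + o\right)\right) = - 9 \left(\left(\left(-4\right) 3 + 1^{2}\right) + \left(-5 + \frac{2}{3}\right)\right) = - 9 \left(\left(-12 + 1\right) - \frac{13}{3}\right) = - 9 \left(-11 - \frac{13}{3}\right) = \left(-9\right) \left(- \frac{46}{3}\right) = 138$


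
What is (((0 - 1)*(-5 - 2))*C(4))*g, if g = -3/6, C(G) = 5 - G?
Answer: -7/2 ≈ -3.5000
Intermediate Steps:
g = -1/2 (g = -3*1/6 = -1/2 ≈ -0.50000)
(((0 - 1)*(-5 - 2))*C(4))*g = (((0 - 1)*(-5 - 2))*(5 - 1*4))*(-1/2) = ((-1*(-7))*(5 - 4))*(-1/2) = (7*1)*(-1/2) = 7*(-1/2) = -7/2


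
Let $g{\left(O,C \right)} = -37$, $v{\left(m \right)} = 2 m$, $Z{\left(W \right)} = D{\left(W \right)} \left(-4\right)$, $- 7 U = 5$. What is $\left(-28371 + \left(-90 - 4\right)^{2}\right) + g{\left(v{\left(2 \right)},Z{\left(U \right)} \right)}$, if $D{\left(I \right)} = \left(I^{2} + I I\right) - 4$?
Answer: $-19572$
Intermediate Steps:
$D{\left(I \right)} = -4 + 2 I^{2}$ ($D{\left(I \right)} = \left(I^{2} + I^{2}\right) - 4 = 2 I^{2} - 4 = -4 + 2 I^{2}$)
$U = - \frac{5}{7}$ ($U = \left(- \frac{1}{7}\right) 5 = - \frac{5}{7} \approx -0.71429$)
$Z{\left(W \right)} = 16 - 8 W^{2}$ ($Z{\left(W \right)} = \left(-4 + 2 W^{2}\right) \left(-4\right) = 16 - 8 W^{2}$)
$\left(-28371 + \left(-90 - 4\right)^{2}\right) + g{\left(v{\left(2 \right)},Z{\left(U \right)} \right)} = \left(-28371 + \left(-90 - 4\right)^{2}\right) - 37 = \left(-28371 + \left(-94\right)^{2}\right) - 37 = \left(-28371 + 8836\right) - 37 = -19535 - 37 = -19572$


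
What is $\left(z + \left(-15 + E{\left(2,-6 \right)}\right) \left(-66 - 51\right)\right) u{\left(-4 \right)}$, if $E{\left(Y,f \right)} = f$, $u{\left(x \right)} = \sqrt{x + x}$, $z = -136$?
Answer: $4642 i \sqrt{2} \approx 6564.8 i$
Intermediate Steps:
$u{\left(x \right)} = \sqrt{2} \sqrt{x}$ ($u{\left(x \right)} = \sqrt{2 x} = \sqrt{2} \sqrt{x}$)
$\left(z + \left(-15 + E{\left(2,-6 \right)}\right) \left(-66 - 51\right)\right) u{\left(-4 \right)} = \left(-136 + \left(-15 - 6\right) \left(-66 - 51\right)\right) \sqrt{2} \sqrt{-4} = \left(-136 - -2457\right) \sqrt{2} \cdot 2 i = \left(-136 + 2457\right) 2 i \sqrt{2} = 2321 \cdot 2 i \sqrt{2} = 4642 i \sqrt{2}$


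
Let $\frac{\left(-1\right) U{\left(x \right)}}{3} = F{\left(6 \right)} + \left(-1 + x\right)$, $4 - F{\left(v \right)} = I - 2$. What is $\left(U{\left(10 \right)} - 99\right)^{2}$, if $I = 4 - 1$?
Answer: $18225$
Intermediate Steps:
$I = 3$
$F{\left(v \right)} = 3$ ($F{\left(v \right)} = 4 - \left(3 - 2\right) = 4 - 1 = 3$)
$U{\left(x \right)} = -6 - 3 x$ ($U{\left(x \right)} = - 3 \left(3 + \left(-1 + x\right)\right) = - 3 \left(2 + x\right) = -6 - 3 x$)
$\left(U{\left(10 \right)} - 99\right)^{2} = \left(\left(-6 - 30\right) - 99\right)^{2} = \left(-36 - 99\right)^{2} = \left(-135\right)^{2} = 18225$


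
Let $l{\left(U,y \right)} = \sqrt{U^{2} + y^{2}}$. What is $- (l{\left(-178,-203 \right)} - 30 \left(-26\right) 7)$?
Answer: $-5460 - \sqrt{72893} \approx -5730.0$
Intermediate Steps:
$- (l{\left(-178,-203 \right)} - 30 \left(-26\right) 7) = - (\sqrt{\left(-178\right)^{2} + \left(-203\right)^{2}} - 30 \left(-26\right) 7) = - (\sqrt{31684 + 41209} - \left(-780\right) 7) = - (\sqrt{72893} - -5460) = - (\sqrt{72893} + 5460) = - (5460 + \sqrt{72893}) = -5460 - \sqrt{72893}$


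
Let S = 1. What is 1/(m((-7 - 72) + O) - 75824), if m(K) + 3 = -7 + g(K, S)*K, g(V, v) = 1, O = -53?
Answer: -1/75966 ≈ -1.3164e-5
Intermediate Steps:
m(K) = -10 + K (m(K) = -3 + (-7 + 1*K) = -3 + (-7 + K) = -10 + K)
1/(m((-7 - 72) + O) - 75824) = 1/((-10 + ((-7 - 72) - 53)) - 75824) = 1/((-10 + (-79 - 53)) - 75824) = 1/((-10 - 132) - 75824) = 1/(-142 - 75824) = 1/(-75966) = -1/75966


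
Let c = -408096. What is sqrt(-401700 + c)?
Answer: 2*I*sqrt(202449) ≈ 899.89*I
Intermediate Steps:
sqrt(-401700 + c) = sqrt(-401700 - 408096) = sqrt(-809796) = 2*I*sqrt(202449)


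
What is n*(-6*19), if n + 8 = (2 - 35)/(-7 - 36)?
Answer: 35454/43 ≈ 824.51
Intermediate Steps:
n = -311/43 (n = -8 + (2 - 35)/(-7 - 36) = -8 - 33/(-43) = -8 - 33*(-1/43) = -8 + 33/43 = -311/43 ≈ -7.2326)
n*(-6*19) = -(-1866)*19/43 = -311/43*(-114) = 35454/43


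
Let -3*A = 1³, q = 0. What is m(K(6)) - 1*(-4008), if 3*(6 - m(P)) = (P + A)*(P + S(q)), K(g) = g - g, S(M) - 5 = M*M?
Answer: 36131/9 ≈ 4014.6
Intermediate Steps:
S(M) = 5 + M² (S(M) = 5 + M*M = 5 + M²)
A = -⅓ (A = -⅓*1³ = -⅓*1 = -⅓ ≈ -0.33333)
K(g) = 0
m(P) = 6 - (5 + P)*(-⅓ + P)/3 (m(P) = 6 - (P - ⅓)*(P + (5 + 0²))/3 = 6 - (-⅓ + P)*(P + (5 + 0))/3 = 6 - (-⅓ + P)*(P + 5)/3 = 6 - (-⅓ + P)*(5 + P)/3 = 6 - (5 + P)*(-⅓ + P)/3)
m(K(6)) - 1*(-4008) = (59/9 - 14/9*0 - ⅓*0²) - 1*(-4008) = (59/9 + 0 - ⅓*0) + 4008 = (59/9 + 0 + 0) + 4008 = 59/9 + 4008 = 36131/9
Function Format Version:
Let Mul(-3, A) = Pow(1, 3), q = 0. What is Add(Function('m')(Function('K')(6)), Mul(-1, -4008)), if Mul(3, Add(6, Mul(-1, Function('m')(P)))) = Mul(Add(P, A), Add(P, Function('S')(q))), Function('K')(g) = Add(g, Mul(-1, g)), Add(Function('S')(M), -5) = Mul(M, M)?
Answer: Rational(36131, 9) ≈ 4014.6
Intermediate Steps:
Function('S')(M) = Add(5, Pow(M, 2)) (Function('S')(M) = Add(5, Mul(M, M)) = Add(5, Pow(M, 2)))
A = Rational(-1, 3) (A = Mul(Rational(-1, 3), Pow(1, 3)) = Mul(Rational(-1, 3), 1) = Rational(-1, 3) ≈ -0.33333)
Function('K')(g) = 0
Function('m')(P) = Add(6, Mul(Rational(-1, 3), Add(5, P), Add(Rational(-1, 3), P))) (Function('m')(P) = Add(6, Mul(Rational(-1, 3), Mul(Add(P, Rational(-1, 3)), Add(P, Add(5, Pow(0, 2)))))) = Add(6, Mul(Rational(-1, 3), Mul(Add(Rational(-1, 3), P), Add(P, Add(5, 0))))) = Add(6, Mul(Rational(-1, 3), Mul(Add(Rational(-1, 3), P), Add(P, 5)))) = Add(6, Mul(Rational(-1, 3), Mul(Add(Rational(-1, 3), P), Add(5, P)))) = Add(6, Mul(Rational(-1, 3), Mul(Add(5, P), Add(Rational(-1, 3), P)))) = Add(6, Mul(Rational(-1, 3), Add(5, P), Add(Rational(-1, 3), P))))
Add(Function('m')(Function('K')(6)), Mul(-1, -4008)) = Add(Add(Rational(59, 9), Mul(Rational(-14, 9), 0), Mul(Rational(-1, 3), Pow(0, 2))), Mul(-1, -4008)) = Add(Add(Rational(59, 9), 0, Mul(Rational(-1, 3), 0)), 4008) = Add(Add(Rational(59, 9), 0, 0), 4008) = Add(Rational(59, 9), 4008) = Rational(36131, 9)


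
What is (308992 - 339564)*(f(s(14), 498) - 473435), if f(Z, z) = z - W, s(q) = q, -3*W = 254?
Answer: 43368124604/3 ≈ 1.4456e+10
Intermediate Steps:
W = -254/3 (W = -⅓*254 = -254/3 ≈ -84.667)
f(Z, z) = 254/3 + z (f(Z, z) = z - 1*(-254/3) = z + 254/3 = 254/3 + z)
(308992 - 339564)*(f(s(14), 498) - 473435) = (308992 - 339564)*((254/3 + 498) - 473435) = -30572*(1748/3 - 473435) = -30572*(-1418557/3) = 43368124604/3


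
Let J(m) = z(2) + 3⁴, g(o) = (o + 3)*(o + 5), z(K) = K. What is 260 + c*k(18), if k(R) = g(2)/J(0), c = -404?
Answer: 7440/83 ≈ 89.639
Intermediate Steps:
g(o) = (3 + o)*(5 + o)
J(m) = 83 (J(m) = 2 + 3⁴ = 2 + 81 = 83)
k(R) = 35/83 (k(R) = (15 + 2² + 8*2)/83 = (15 + 4 + 16)*(1/83) = 35*(1/83) = 35/83)
260 + c*k(18) = 260 - 404*35/83 = 260 - 14140/83 = 7440/83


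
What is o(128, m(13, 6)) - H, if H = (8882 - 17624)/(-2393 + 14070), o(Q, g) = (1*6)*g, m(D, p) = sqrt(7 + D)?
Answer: 8742/11677 + 12*sqrt(5) ≈ 27.581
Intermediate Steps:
o(Q, g) = 6*g
H = -8742/11677 ≈ -0.74865
o(128, m(13, 6)) - H = 6*sqrt(7 + 13) - 1*(-8742/11677) = 6*sqrt(20) + 8742/11677 = 6*(2*sqrt(5)) + 8742/11677 = 12*sqrt(5) + 8742/11677 = 8742/11677 + 12*sqrt(5)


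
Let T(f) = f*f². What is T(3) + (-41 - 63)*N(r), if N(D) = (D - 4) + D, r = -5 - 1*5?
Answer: 2523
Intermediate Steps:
r = -10 (r = -5 - 5 = -10)
N(D) = -4 + 2*D (N(D) = (-4 + D) + D = -4 + 2*D)
T(f) = f³
T(3) + (-41 - 63)*N(r) = 3³ + (-41 - 63)*(-4 + 2*(-10)) = 27 - 104*(-4 - 20) = 27 - 104*(-24) = 27 + 2496 = 2523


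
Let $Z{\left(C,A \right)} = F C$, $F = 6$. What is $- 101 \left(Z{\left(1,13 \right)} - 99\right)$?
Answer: $9393$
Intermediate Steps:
$Z{\left(C,A \right)} = 6 C$
$- 101 \left(Z{\left(1,13 \right)} - 99\right) = - 101 \left(6 \cdot 1 - 99\right) = - 101 \left(6 - 99\right) = \left(-101\right) \left(-93\right) = 9393$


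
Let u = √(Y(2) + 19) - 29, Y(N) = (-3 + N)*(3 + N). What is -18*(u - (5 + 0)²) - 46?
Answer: 926 - 18*√14 ≈ 858.65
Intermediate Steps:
u = -29 + √14 (u = √((-9 + 2²) + 19) - 29 = √((-9 + 4) + 19) - 29 = √(-5 + 19) - 29 = √14 - 29 = -29 + √14 ≈ -25.258)
-18*(u - (5 + 0)²) - 46 = -18*((-29 + √14) - (5 + 0)²) - 46 = -18*((-29 + √14) - 1*5²) - 46 = -18*((-29 + √14) - 1*25) - 46 = -18*((-29 + √14) - 25) - 46 = -18*(-54 + √14) - 46 = (972 - 18*√14) - 46 = 926 - 18*√14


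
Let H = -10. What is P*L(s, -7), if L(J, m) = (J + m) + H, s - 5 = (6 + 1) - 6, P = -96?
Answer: 1056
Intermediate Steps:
s = 6 (s = 5 + ((6 + 1) - 6) = 5 + (7 - 6) = 5 + 1 = 6)
L(J, m) = -10 + J + m (L(J, m) = (J + m) - 10 = -10 + J + m)
P*L(s, -7) = -96*(-10 + 6 - 7) = -96*(-11) = 1056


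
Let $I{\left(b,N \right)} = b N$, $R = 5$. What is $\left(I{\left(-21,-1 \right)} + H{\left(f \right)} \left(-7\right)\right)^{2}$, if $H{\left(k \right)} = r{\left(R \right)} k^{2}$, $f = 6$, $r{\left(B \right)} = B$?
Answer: $1535121$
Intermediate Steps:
$I{\left(b,N \right)} = N b$
$H{\left(k \right)} = 5 k^{2}$
$\left(I{\left(-21,-1 \right)} + H{\left(f \right)} \left(-7\right)\right)^{2} = \left(\left(-1\right) \left(-21\right) + 5 \cdot 6^{2} \left(-7\right)\right)^{2} = \left(21 + 5 \cdot 36 \left(-7\right)\right)^{2} = \left(21 + 180 \left(-7\right)\right)^{2} = \left(21 - 1260\right)^{2} = \left(-1239\right)^{2} = 1535121$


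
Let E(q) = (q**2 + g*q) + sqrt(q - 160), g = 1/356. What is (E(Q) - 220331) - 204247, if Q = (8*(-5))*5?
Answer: -34227492/89 + 6*I*sqrt(10) ≈ -3.8458e+5 + 18.974*I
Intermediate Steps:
g = 1/356 ≈ 0.0028090
Q = -200 (Q = -40*5 = -200)
E(q) = q**2 + sqrt(-160 + q) + q/356 (E(q) = (q**2 + q/356) + sqrt(q - 160) = (q**2 + q/356) + sqrt(-160 + q) = q**2 + sqrt(-160 + q) + q/356)
(E(Q) - 220331) - 204247 = (((-200)**2 + sqrt(-160 - 200) + (1/356)*(-200)) - 220331) - 204247 = ((40000 + sqrt(-360) - 50/89) - 220331) - 204247 = ((40000 + 6*I*sqrt(10) - 50/89) - 220331) - 204247 = ((3559950/89 + 6*I*sqrt(10)) - 220331) - 204247 = (-16049509/89 + 6*I*sqrt(10)) - 204247 = -34227492/89 + 6*I*sqrt(10)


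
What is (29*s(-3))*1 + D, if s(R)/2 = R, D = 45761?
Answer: 45587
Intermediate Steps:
s(R) = 2*R
(29*s(-3))*1 + D = (29*(2*(-3)))*1 + 45761 = (29*(-6))*1 + 45761 = -174*1 + 45761 = -174 + 45761 = 45587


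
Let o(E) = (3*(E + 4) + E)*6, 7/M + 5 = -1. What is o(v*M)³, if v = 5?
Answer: -314432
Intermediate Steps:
M = -7/6 (M = 7/(-5 - 1) = 7/(-6) = 7*(-⅙) = -7/6 ≈ -1.1667)
o(E) = 72 + 24*E (o(E) = (3*(4 + E) + E)*6 = ((12 + 3*E) + E)*6 = (12 + 4*E)*6 = 72 + 24*E)
o(v*M)³ = (72 + 24*(5*(-7/6)))³ = (72 + 24*(-35/6))³ = (72 - 140)³ = (-68)³ = -314432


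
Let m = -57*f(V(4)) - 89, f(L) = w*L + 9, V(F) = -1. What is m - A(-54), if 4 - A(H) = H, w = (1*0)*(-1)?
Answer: -660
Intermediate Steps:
w = 0 (w = 0*(-1) = 0)
A(H) = 4 - H
f(L) = 9 (f(L) = 0*L + 9 = 0 + 9 = 9)
m = -602 (m = -57*9 - 89 = -513 - 89 = -602)
m - A(-54) = -602 - (4 - 1*(-54)) = -602 - (4 + 54) = -602 - 1*58 = -602 - 58 = -660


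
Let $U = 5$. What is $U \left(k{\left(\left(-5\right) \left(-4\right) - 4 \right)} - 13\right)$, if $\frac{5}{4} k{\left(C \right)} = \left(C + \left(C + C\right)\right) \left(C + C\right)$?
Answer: $6079$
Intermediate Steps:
$k{\left(C \right)} = \frac{24 C^{2}}{5}$ ($k{\left(C \right)} = \frac{4 \left(C + \left(C + C\right)\right) \left(C + C\right)}{5} = \frac{4 \left(C + 2 C\right) 2 C}{5} = \frac{4 \cdot 3 C 2 C}{5} = \frac{4 \cdot 6 C^{2}}{5} = \frac{24 C^{2}}{5}$)
$U \left(k{\left(\left(-5\right) \left(-4\right) - 4 \right)} - 13\right) = 5 \left(\frac{24 \left(\left(-5\right) \left(-4\right) - 4\right)^{2}}{5} - 13\right) = 5 \left(\frac{24 \left(20 - 4\right)^{2}}{5} - 13\right) = 5 \left(\frac{24 \cdot 16^{2}}{5} - 13\right) = 5 \left(\frac{24}{5} \cdot 256 - 13\right) = 5 \left(\frac{6144}{5} - 13\right) = 5 \cdot \frac{6079}{5} = 6079$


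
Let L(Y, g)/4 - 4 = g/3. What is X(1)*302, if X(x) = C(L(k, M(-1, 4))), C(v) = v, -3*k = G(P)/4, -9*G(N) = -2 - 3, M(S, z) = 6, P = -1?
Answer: 7248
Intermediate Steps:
G(N) = 5/9 (G(N) = -(-2 - 3)/9 = -⅑*(-5) = 5/9)
k = -5/108 (k = -5/(27*4) = -⅓*5/36 = -5/108 ≈ -0.046296)
L(Y, g) = 16 + 4*g/3 (L(Y, g) = 16 + 4*(g/3) = 16 + 4*g/3)
X(x) = 24 (X(x) = 16 + (4/3)*6 = 16 + 8 = 24)
X(1)*302 = 24*302 = 7248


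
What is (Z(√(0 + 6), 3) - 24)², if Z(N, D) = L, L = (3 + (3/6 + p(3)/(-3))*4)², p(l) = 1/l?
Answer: 69169/6561 ≈ 10.542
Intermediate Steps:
L = 1681/81 (L = (3 + (3/6 + 1/(3*(-3)))*4)² = (3 + (3*(⅙) + (⅓)*(-⅓))*4)² = (3 + (½ - ⅑)*4)² = (3 + (7/18)*4)² = (3 + 14/9)² = (41/9)² = 1681/81 ≈ 20.753)
Z(N, D) = 1681/81
(Z(√(0 + 6), 3) - 24)² = (1681/81 - 24)² = (-263/81)² = 69169/6561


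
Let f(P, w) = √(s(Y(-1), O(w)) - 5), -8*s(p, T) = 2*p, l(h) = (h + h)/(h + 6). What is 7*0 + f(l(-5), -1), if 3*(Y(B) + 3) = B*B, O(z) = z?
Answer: I*√39/3 ≈ 2.0817*I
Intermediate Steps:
Y(B) = -3 + B²/3 (Y(B) = -3 + (B*B)/3 = -3 + B²/3)
l(h) = 2*h/(6 + h) (l(h) = (2*h)/(6 + h) = 2*h/(6 + h))
s(p, T) = -p/4
f(P, w) = I*√39/3 (f(P, w) = √(-(-3 + (⅓)*(-1)²)/4 - 5) = √(-(-3 + (⅓)*1)/4 - 5) = √(-(-3 + ⅓)/4 - 5) = √(-¼*(-8/3) - 5) = √(⅔ - 5) = √(-13/3) = I*√39/3)
7*0 + f(l(-5), -1) = 7*0 + I*√39/3 = 0 + I*√39/3 = I*√39/3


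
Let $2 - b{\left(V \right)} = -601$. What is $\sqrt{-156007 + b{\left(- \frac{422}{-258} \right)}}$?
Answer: $2 i \sqrt{38851} \approx 394.21 i$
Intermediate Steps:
$b{\left(V \right)} = 603$ ($b{\left(V \right)} = 2 - -601 = 2 + 601 = 603$)
$\sqrt{-156007 + b{\left(- \frac{422}{-258} \right)}} = \sqrt{-156007 + 603} = \sqrt{-155404} = 2 i \sqrt{38851}$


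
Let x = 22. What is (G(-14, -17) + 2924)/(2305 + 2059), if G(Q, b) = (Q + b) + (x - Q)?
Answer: 2929/4364 ≈ 0.67117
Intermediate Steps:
G(Q, b) = 22 + b (G(Q, b) = (Q + b) + (22 - Q) = 22 + b)
(G(-14, -17) + 2924)/(2305 + 2059) = ((22 - 17) + 2924)/(2305 + 2059) = (5 + 2924)/4364 = 2929*(1/4364) = 2929/4364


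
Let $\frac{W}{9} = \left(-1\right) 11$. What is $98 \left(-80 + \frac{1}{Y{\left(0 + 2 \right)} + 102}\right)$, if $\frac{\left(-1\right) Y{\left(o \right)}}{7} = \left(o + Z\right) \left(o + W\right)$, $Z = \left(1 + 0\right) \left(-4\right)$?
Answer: $- \frac{4923569}{628} \approx -7840.1$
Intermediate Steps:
$Z = -4$ ($Z = 1 \left(-4\right) = -4$)
$W = -99$ ($W = 9 \left(\left(-1\right) 11\right) = 9 \left(-11\right) = -99$)
$Y{\left(o \right)} = - 7 \left(-99 + o\right) \left(-4 + o\right)$ ($Y{\left(o \right)} = - 7 \left(o - 4\right) \left(o - 99\right) = - 7 \left(-4 + o\right) \left(-99 + o\right) = - 7 \left(-99 + o\right) \left(-4 + o\right)$)
$98 \left(-80 + \frac{1}{Y{\left(0 + 2 \right)} + 102}\right) = 98 \left(-80 + \frac{1}{\left(-2772 - 7 \left(0 + 2\right)^{2} + 721 \left(0 + 2\right)\right) + 102}\right) = 98 \left(-80 + \frac{1}{\left(-2772 - 7 \cdot 2^{2} + 721 \cdot 2\right) + 102}\right) = 98 \left(-80 + \frac{1}{\left(-2772 - 28 + 1442\right) + 102}\right) = 98 \left(-80 + \frac{1}{-1358 + 102}\right) = 98 \left(-80 + \frac{1}{-1256}\right) = 98 \left(-80 - \frac{1}{1256}\right) = 98 \left(- \frac{100481}{1256}\right) = - \frac{4923569}{628}$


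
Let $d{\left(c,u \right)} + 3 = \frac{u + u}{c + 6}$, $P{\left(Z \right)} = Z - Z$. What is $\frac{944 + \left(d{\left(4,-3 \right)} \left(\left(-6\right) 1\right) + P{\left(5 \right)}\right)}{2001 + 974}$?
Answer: $\frac{284}{875} \approx 0.32457$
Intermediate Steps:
$P{\left(Z \right)} = 0$
$d{\left(c,u \right)} = -3 + \frac{2 u}{6 + c}$ ($d{\left(c,u \right)} = -3 + \frac{u + u}{c + 6} = -3 + \frac{2 u}{6 + c}$)
$\frac{944 + \left(d{\left(4,-3 \right)} \left(\left(-6\right) 1\right) + P{\left(5 \right)}\right)}{2001 + 974} = \frac{944 + \left(\frac{-18 - 12 + 2 \left(-3\right)}{6 + 4} \left(\left(-6\right) 1\right) + 0\right)}{2001 + 974} = \frac{944 + \left(\frac{-18 - 12 - 6}{10} \left(-6\right) + 0\right)}{2975} = \left(944 + \left(\frac{1}{10} \left(-36\right) \left(-6\right) + 0\right)\right) \frac{1}{2975} = \left(944 + \left(\left(- \frac{18}{5}\right) \left(-6\right) + 0\right)\right) \frac{1}{2975} = \left(944 + \left(\frac{108}{5} + 0\right)\right) \frac{1}{2975} = \left(944 + \frac{108}{5}\right) \frac{1}{2975} = \frac{4828}{5} \cdot \frac{1}{2975} = \frac{284}{875}$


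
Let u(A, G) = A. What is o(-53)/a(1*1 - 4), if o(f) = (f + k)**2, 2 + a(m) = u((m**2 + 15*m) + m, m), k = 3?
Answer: -2500/41 ≈ -60.976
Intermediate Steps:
a(m) = -2 + m**2 + 16*m (a(m) = -2 + ((m**2 + 15*m) + m) = -2 + (m**2 + 16*m) = -2 + m**2 + 16*m)
o(f) = (3 + f)**2 (o(f) = (f + 3)**2 = (3 + f)**2)
o(-53)/a(1*1 - 4) = (3 - 53)**2/(-2 + (1*1 - 4)*(16 + (1*1 - 4))) = (-50)**2/(-2 + (1 - 4)*(16 + (1 - 4))) = 2500/(-2 - 3*(16 - 3)) = 2500/(-2 - 3*13) = 2500/(-2 - 39) = 2500/(-41) = 2500*(-1/41) = -2500/41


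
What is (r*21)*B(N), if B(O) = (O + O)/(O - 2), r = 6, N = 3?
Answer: 756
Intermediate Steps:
B(O) = 2*O/(-2 + O) (B(O) = (2*O)/(-2 + O) = 2*O/(-2 + O))
(r*21)*B(N) = (6*21)*(2*3/(-2 + 3)) = 126*(2*3/1) = 126*(2*3*1) = 126*6 = 756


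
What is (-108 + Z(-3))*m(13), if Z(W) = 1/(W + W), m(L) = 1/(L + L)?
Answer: -649/156 ≈ -4.1603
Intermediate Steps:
m(L) = 1/(2*L)
Z(W) = 1/(2*W)
(-108 + Z(-3))*m(13) = (-108 + (½)/(-3))*((½)/13) = (-108 + (½)*(-⅓))*((½)*(1/13)) = (-108 - ⅙)*(1/26) = -649/6*1/26 = -649/156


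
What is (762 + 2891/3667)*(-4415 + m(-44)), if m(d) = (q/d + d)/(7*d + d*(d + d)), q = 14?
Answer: -322764701365925/95840712 ≈ -3.3677e+6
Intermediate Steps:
m(d) = (d + 14/d)/(2*d**2 + 7*d) (m(d) = (14/d + d)/(7*d + d*(d + d)) = (d + 14/d)/(7*d + d*(2*d)) = (d + 14/d)/(7*d + 2*d**2) = (d + 14/d)/(2*d**2 + 7*d))
(762 + 2891/3667)*(-4415 + m(-44)) = (762 + 2891/3667)*(-4415 + (14 + (-44)**2)/((-44)**2*(7 + 2*(-44)))) = (762 + 2891*(1/3667))*(-4415 + (14 + 1936)/(1936*(7 - 88))) = (762 + 2891/3667)*(-4415 + (1/1936)*1950/(-81)) = 2797145*(-4415 + (1/1936)*(-1/81)*1950)/3667 = 2797145*(-4415 - 325/26136)/3667 = (2797145/3667)*(-115390765/26136) = -322764701365925/95840712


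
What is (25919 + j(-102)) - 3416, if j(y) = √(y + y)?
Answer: 22503 + 2*I*√51 ≈ 22503.0 + 14.283*I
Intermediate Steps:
j(y) = √2*√y (j(y) = √(2*y) = √2*√y)
(25919 + j(-102)) - 3416 = (25919 + √2*√(-102)) - 3416 = (25919 + √2*(I*√102)) - 3416 = (25919 + 2*I*√51) - 3416 = 22503 + 2*I*√51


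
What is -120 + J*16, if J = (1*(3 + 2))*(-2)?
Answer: -280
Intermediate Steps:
J = -10 (J = (1*5)*(-2) = 5*(-2) = -10)
-120 + J*16 = -120 - 10*16 = -120 - 160 = -280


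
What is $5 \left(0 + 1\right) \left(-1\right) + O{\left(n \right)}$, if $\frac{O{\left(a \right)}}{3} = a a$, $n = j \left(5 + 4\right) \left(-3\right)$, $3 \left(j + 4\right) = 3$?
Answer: $19678$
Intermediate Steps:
$j = -3$ ($j = -4 + \frac{1}{3} \cdot 3 = -4 + 1 = -3$)
$n = 81$ ($n = - 3 \left(5 + 4\right) \left(-3\right) = \left(-3\right) 9 \left(-3\right) = \left(-27\right) \left(-3\right) = 81$)
$O{\left(a \right)} = 3 a^{2}$ ($O{\left(a \right)} = 3 a a = 3 a^{2}$)
$5 \left(0 + 1\right) \left(-1\right) + O{\left(n \right)} = 5 \left(0 + 1\right) \left(-1\right) + 3 \cdot 81^{2} = 5 \cdot 1 \left(-1\right) + 3 \cdot 6561 = 5 \left(-1\right) + 19683 = -5 + 19683 = 19678$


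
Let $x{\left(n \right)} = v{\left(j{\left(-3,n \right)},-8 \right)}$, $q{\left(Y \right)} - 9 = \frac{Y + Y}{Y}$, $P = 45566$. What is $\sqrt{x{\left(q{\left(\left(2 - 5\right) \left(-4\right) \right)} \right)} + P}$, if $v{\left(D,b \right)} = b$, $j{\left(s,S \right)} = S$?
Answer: $3 \sqrt{5062} \approx 213.44$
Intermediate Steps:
$q{\left(Y \right)} = 11$ ($q{\left(Y \right)} = 9 + \frac{Y + Y}{Y} = 9 + \frac{2 Y}{Y} = 9 + 2 = 11$)
$x{\left(n \right)} = -8$
$\sqrt{x{\left(q{\left(\left(2 - 5\right) \left(-4\right) \right)} \right)} + P} = \sqrt{-8 + 45566} = \sqrt{45558} = 3 \sqrt{5062}$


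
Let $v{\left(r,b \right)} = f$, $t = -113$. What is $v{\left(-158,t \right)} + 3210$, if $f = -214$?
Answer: $2996$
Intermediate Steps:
$v{\left(r,b \right)} = -214$
$v{\left(-158,t \right)} + 3210 = -214 + 3210 = 2996$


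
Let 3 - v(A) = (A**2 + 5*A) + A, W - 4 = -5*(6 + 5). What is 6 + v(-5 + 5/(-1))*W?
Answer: 1893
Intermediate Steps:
W = -51 (W = 4 - 5*(6 + 5) = 4 - 5*11 = 4 - 55 = -51)
v(A) = 3 - A**2 - 6*A (v(A) = 3 - ((A**2 + 5*A) + A) = 3 - (A**2 + 6*A) = 3 + (-A**2 - 6*A) = 3 - A**2 - 6*A)
6 + v(-5 + 5/(-1))*W = 6 + (3 - (-5 + 5/(-1))**2 - 6*(-5 + 5/(-1)))*(-51) = 6 + (3 - (-5 + 5*(-1))**2 - 6*(-5 + 5*(-1)))*(-51) = 6 + (3 - (-5 - 5)**2 - 6*(-5 - 5))*(-51) = 6 + (3 - 1*(-10)**2 - 6*(-10))*(-51) = 6 + (3 - 1*100 + 60)*(-51) = 6 + (3 - 100 + 60)*(-51) = 6 - 37*(-51) = 6 + 1887 = 1893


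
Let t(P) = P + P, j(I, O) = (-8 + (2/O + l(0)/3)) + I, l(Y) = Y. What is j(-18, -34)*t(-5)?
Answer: 4430/17 ≈ 260.59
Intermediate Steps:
j(I, O) = -8 + I + 2/O (j(I, O) = (-8 + (2/O + 0/3)) + I = (-8 + (2/O + 0*(⅓))) + I = (-8 + (2/O + 0)) + I = (-8 + 2/O) + I = -8 + I + 2/O)
t(P) = 2*P
j(-18, -34)*t(-5) = (-8 - 18 + 2/(-34))*(2*(-5)) = (-8 - 18 + 2*(-1/34))*(-10) = (-8 - 18 - 1/17)*(-10) = -443/17*(-10) = 4430/17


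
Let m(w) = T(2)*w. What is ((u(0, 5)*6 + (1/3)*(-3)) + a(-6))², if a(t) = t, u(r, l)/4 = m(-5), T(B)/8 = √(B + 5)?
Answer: 6451249 + 13440*√7 ≈ 6.4868e+6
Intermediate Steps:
T(B) = 8*√(5 + B) (T(B) = 8*√(B + 5) = 8*√(5 + B))
m(w) = 8*w*√7 (m(w) = (8*√(5 + 2))*w = (8*√7)*w = 8*w*√7)
u(r, l) = -160*√7 (u(r, l) = 4*(8*(-5)*√7) = 4*(-40*√7) = -160*√7)
((u(0, 5)*6 + (1/3)*(-3)) + a(-6))² = ((-160*√7*6 + (1/3)*(-3)) - 6)² = ((-960*√7 + (1*(⅓))*(-3)) - 6)² = ((-960*√7 + (⅓)*(-3)) - 6)² = ((-960*√7 - 1) - 6)² = ((-1 - 960*√7) - 6)² = (-7 - 960*√7)²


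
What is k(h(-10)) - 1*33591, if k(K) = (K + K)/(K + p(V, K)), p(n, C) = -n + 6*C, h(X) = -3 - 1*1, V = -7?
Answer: -705403/21 ≈ -33591.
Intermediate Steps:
h(X) = -4 (h(X) = -3 - 1 = -4)
k(K) = 2*K/(7 + 7*K) (k(K) = (K + K)/(K + (-1*(-7) + 6*K)) = (2*K)/(K + (7 + 6*K)) = (2*K)/(7 + 7*K) = 2*K/(7 + 7*K))
k(h(-10)) - 1*33591 = (2/7)*(-4)/(1 - 4) - 1*33591 = (2/7)*(-4)/(-3) - 33591 = (2/7)*(-4)*(-1/3) - 33591 = 8/21 - 33591 = -705403/21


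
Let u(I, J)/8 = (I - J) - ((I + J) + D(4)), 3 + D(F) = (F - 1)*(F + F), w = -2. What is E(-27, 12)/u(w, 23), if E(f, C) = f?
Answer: 27/536 ≈ 0.050373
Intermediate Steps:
D(F) = -3 + 2*F*(-1 + F) (D(F) = -3 + (F - 1)*(F + F) = -3 + (-1 + F)*(2*F) = -3 + 2*F*(-1 + F))
u(I, J) = -168 - 16*J (u(I, J) = 8*((I - J) - ((I + J) + (-3 - 2*4 + 2*4²))) = 8*((I - J) - ((I + J) + (-3 - 8 + 2*16))) = 8*((I - J) - ((I + J) + (-3 - 8 + 32))) = 8*((I - J) - ((I + J) + 21)) = 8*((I - J) - (21 + I + J)) = 8*((I - J) + (-21 - I - J)) = 8*(-21 - 2*J) = -168 - 16*J)
E(-27, 12)/u(w, 23) = -27/(-168 - 16*23) = -27/(-168 - 368) = -27/(-536) = -27*(-1/536) = 27/536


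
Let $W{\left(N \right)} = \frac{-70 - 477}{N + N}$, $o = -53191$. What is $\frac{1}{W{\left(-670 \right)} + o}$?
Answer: $- \frac{1340}{71275393} \approx -1.88 \cdot 10^{-5}$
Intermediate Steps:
$W{\left(N \right)} = - \frac{547}{2 N}$
$\frac{1}{W{\left(-670 \right)} + o} = \frac{1}{- \frac{547}{2 \left(-670\right)} - 53191} = \frac{1}{\left(- \frac{547}{2}\right) \left(- \frac{1}{670}\right) - 53191} = \frac{1}{\frac{547}{1340} - 53191} = \frac{1}{- \frac{71275393}{1340}} = - \frac{1340}{71275393}$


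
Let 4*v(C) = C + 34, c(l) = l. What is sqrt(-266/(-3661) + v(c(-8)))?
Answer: 25*sqrt(11506)/1046 ≈ 2.5637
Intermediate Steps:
v(C) = 17/2 + C/4 (v(C) = (C + 34)/4 = (34 + C)/4 = 17/2 + C/4)
sqrt(-266/(-3661) + v(c(-8))) = sqrt(-266/(-3661) + (17/2 + (1/4)*(-8))) = sqrt(-266*(-1/3661) + (17/2 - 2)) = sqrt(38/523 + 13/2) = sqrt(6875/1046) = 25*sqrt(11506)/1046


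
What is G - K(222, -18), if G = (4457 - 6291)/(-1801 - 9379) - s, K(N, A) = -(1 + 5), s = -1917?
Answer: 10750487/5590 ≈ 1923.2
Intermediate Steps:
K(N, A) = -6 (K(N, A) = -1*6 = -6)
G = 10716947/5590 (G = (4457 - 6291)/(-1801 - 9379) - 1*(-1917) = -1834/(-11180) + 1917 = -1834*(-1/11180) + 1917 = 917/5590 + 1917 = 10716947/5590 ≈ 1917.2)
G - K(222, -18) = 10716947/5590 - 1*(-6) = 10716947/5590 + 6 = 10750487/5590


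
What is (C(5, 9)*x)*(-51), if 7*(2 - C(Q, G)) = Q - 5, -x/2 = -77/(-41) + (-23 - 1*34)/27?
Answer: -5848/123 ≈ -47.545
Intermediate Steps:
x = 172/369 (x = -2*(-77/(-41) + (-23 - 1*34)/27) = -2*(-77*(-1/41) + (-23 - 34)*(1/27)) = -2*(77/41 - 57*1/27) = -2*(77/41 - 19/9) = -2*(-86/369) = 172/369 ≈ 0.46612)
C(Q, G) = 19/7 - Q/7 (C(Q, G) = 2 - (Q - 5)/7 = 2 - (-5 + Q)/7 = 2 + (5/7 - Q/7) = 19/7 - Q/7)
(C(5, 9)*x)*(-51) = ((19/7 - ⅐*5)*(172/369))*(-51) = ((19/7 - 5/7)*(172/369))*(-51) = (2*(172/369))*(-51) = (344/369)*(-51) = -5848/123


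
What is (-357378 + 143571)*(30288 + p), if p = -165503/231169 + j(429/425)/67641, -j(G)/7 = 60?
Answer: -4821725480620525983/744595349 ≈ -6.4756e+9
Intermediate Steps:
j(G) = -420 (j(G) = -7*60 = -420)
p = -537708543/744595349 (p = -165503/231169 - 420/67641 = -165503*1/231169 - 420*1/67641 = -165503/231169 - 20/3221 = -537708543/744595349 ≈ -0.72215)
(-357378 + 143571)*(30288 + p) = (-357378 + 143571)*(30288 - 537708543/744595349) = -213807*22551766221969/744595349 = -4821725480620525983/744595349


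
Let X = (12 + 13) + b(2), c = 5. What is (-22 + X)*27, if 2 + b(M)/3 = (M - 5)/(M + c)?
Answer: -810/7 ≈ -115.71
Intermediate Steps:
b(M) = -6 + 3*(-5 + M)/(5 + M) (b(M) = -6 + 3*((M - 5)/(M + 5)) = -6 + 3*((-5 + M)/(5 + M)) = -6 + 3*(-5 + M)/(5 + M))
X = 124/7 (X = (12 + 13) + 3*(-15 - 1*2)/(5 + 2) = 25 + 3*(-15 - 2)/7 = 25 + 3*(1/7)*(-17) = 25 - 51/7 = 124/7 ≈ 17.714)
(-22 + X)*27 = (-22 + 124/7)*27 = -30/7*27 = -810/7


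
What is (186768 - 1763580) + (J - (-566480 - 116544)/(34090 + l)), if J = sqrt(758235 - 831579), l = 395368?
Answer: -338586922436/214729 + 8*I*sqrt(1146) ≈ -1.5768e+6 + 270.82*I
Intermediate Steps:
J = 8*I*sqrt(1146) (J = sqrt(-73344) = 8*I*sqrt(1146) ≈ 270.82*I)
(186768 - 1763580) + (J - (-566480 - 116544)/(34090 + l)) = (186768 - 1763580) + (8*I*sqrt(1146) - (-566480 - 116544)/(34090 + 395368)) = -1576812 + (8*I*sqrt(1146) - (-683024)/429458) = -1576812 + (8*I*sqrt(1146) - 1*(-341512/214729)) = -1576812 + (8*I*sqrt(1146) + 341512/214729) = -1576812 + (341512/214729 + 8*I*sqrt(1146)) = -338586922436/214729 + 8*I*sqrt(1146)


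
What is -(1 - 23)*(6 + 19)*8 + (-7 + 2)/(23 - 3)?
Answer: 17599/4 ≈ 4399.8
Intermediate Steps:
-(1 - 23)*(6 + 19)*8 + (-7 + 2)/(23 - 3) = -(-22)*25*8 - 5/20 = -1*(-550)*8 - 5*1/20 = 550*8 - 1/4 = 4400 - 1/4 = 17599/4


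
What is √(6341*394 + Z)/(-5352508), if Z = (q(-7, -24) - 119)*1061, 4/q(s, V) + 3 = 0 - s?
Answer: -3*√65921/2676254 ≈ -0.00028781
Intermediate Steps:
q(s, V) = 4/(-3 - s) (q(s, V) = 4/(-3 + (0 - s)) = 4/(-3 - s))
Z = -125198 (Z = (-4/(3 - 7) - 119)*1061 = (-4/(-4) - 119)*1061 = (-4*(-¼) - 119)*1061 = (1 - 119)*1061 = -118*1061 = -125198)
√(6341*394 + Z)/(-5352508) = √(6341*394 - 125198)/(-5352508) = √(2498354 - 125198)*(-1/5352508) = √2373156*(-1/5352508) = (6*√65921)*(-1/5352508) = -3*√65921/2676254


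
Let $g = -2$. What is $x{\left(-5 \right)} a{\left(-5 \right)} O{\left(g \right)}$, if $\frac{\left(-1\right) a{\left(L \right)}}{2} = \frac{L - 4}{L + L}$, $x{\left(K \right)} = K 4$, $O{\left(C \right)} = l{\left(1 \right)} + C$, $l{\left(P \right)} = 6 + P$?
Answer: $180$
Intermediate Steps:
$O{\left(C \right)} = 7 + C$ ($O{\left(C \right)} = \left(6 + 1\right) + C = 7 + C$)
$x{\left(K \right)} = 4 K$
$a{\left(L \right)} = - \frac{-4 + L}{L}$ ($a{\left(L \right)} = - 2 \frac{L - 4}{L + L} = - 2 \frac{-4 + L}{2 L} = - \frac{-4 + L}{L}$)
$x{\left(-5 \right)} a{\left(-5 \right)} O{\left(g \right)} = 4 \left(-5\right) \frac{4 - -5}{-5} \left(7 - 2\right) = - 20 \left(- \frac{4 + 5}{5}\right) 5 = - 20 \left(\left(- \frac{1}{5}\right) 9\right) 5 = \left(-20\right) \left(- \frac{9}{5}\right) 5 = 36 \cdot 5 = 180$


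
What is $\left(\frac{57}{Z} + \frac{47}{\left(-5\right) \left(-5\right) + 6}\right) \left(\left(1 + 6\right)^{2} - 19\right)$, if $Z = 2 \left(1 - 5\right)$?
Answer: $- \frac{20865}{124} \approx -168.27$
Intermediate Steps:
$Z = -8$ ($Z = 2 \left(-4\right) = -8$)
$\left(\frac{57}{Z} + \frac{47}{\left(-5\right) \left(-5\right) + 6}\right) \left(\left(1 + 6\right)^{2} - 19\right) = \left(\frac{57}{-8} + \frac{47}{\left(-5\right) \left(-5\right) + 6}\right) \left(\left(1 + 6\right)^{2} - 19\right) = \left(57 \left(- \frac{1}{8}\right) + \frac{47}{25 + 6}\right) \left(7^{2} - 19\right) = \left(- \frac{57}{8} + \frac{47}{31}\right) \left(49 - 19\right) = \left(- \frac{57}{8} + 47 \cdot \frac{1}{31}\right) 30 = \left(- \frac{57}{8} + \frac{47}{31}\right) 30 = \left(- \frac{1391}{248}\right) 30 = - \frac{20865}{124}$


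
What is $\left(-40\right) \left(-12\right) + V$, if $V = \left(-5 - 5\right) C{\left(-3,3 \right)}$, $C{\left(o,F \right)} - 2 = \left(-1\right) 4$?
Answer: $500$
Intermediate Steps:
$C{\left(o,F \right)} = -2$ ($C{\left(o,F \right)} = 2 - 4 = -2$)
$V = 20$ ($V = \left(-5 - 5\right) \left(-2\right) = \left(-10\right) \left(-2\right) = 20$)
$\left(-40\right) \left(-12\right) + V = \left(-40\right) \left(-12\right) + 20 = 480 + 20 = 500$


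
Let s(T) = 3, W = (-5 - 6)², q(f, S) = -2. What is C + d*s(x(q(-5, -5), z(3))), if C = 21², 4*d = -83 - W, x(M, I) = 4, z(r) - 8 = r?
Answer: 288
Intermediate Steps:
W = 121 (W = (-11)² = 121)
z(r) = 8 + r
d = -51 (d = (-83 - 1*121)/4 = (-83 - 121)/4 = (¼)*(-204) = -51)
C = 441
C + d*s(x(q(-5, -5), z(3))) = 441 - 51*3 = 441 - 153 = 288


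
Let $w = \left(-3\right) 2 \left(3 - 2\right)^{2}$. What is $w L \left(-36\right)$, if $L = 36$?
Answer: $7776$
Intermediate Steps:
$w = -6$ ($w = - 6 \cdot 1^{2} = \left(-6\right) 1 = -6$)
$w L \left(-36\right) = \left(-6\right) 36 \left(-36\right) = \left(-216\right) \left(-36\right) = 7776$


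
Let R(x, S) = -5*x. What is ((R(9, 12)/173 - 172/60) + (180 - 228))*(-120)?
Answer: 1061392/173 ≈ 6135.2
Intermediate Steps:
((R(9, 12)/173 - 172/60) + (180 - 228))*(-120) = ((-5*9/173 - 172/60) + (180 - 228))*(-120) = ((-45*1/173 - 172*1/60) - 48)*(-120) = ((-45/173 - 43/15) - 48)*(-120) = (-8114/2595 - 48)*(-120) = -132674/2595*(-120) = 1061392/173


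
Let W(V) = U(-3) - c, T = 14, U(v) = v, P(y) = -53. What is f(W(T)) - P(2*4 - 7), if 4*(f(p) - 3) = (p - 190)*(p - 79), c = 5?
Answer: 8725/2 ≈ 4362.5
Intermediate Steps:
W(V) = -8 (W(V) = -3 - 1*5 = -3 - 5 = -8)
f(p) = 3 + (-190 + p)*(-79 + p)/4 (f(p) = 3 + ((p - 190)*(p - 79))/4 = 3 + ((-190 + p)*(-79 + p))/4 = 3 + (-190 + p)*(-79 + p)/4)
f(W(T)) - P(2*4 - 7) = (7511/2 - 269/4*(-8) + (1/4)*(-8)**2) - 1*(-53) = (7511/2 + 538 + (1/4)*64) + 53 = (7511/2 + 538 + 16) + 53 = 8619/2 + 53 = 8725/2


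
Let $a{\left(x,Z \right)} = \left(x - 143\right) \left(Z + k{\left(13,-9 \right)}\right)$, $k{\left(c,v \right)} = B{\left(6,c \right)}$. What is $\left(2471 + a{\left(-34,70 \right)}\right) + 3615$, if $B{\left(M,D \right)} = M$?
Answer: $-7366$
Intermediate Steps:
$k{\left(c,v \right)} = 6$
$a{\left(x,Z \right)} = \left(-143 + x\right) \left(6 + Z\right)$ ($a{\left(x,Z \right)} = \left(x - 143\right) \left(Z + 6\right) = \left(-143 + x\right) \left(6 + Z\right)$)
$\left(2471 + a{\left(-34,70 \right)}\right) + 3615 = \left(2471 + \left(-858 - 10010 + 6 \left(-34\right) + 70 \left(-34\right)\right)\right) + 3615 = \left(2471 - 13452\right) + 3615 = -10981 + 3615 = -7366$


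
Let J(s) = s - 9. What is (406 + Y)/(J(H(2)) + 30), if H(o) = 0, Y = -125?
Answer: 281/21 ≈ 13.381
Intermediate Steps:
J(s) = -9 + s
(406 + Y)/(J(H(2)) + 30) = (406 - 125)/((-9 + 0) + 30) = 281/(-9 + 30) = 281/21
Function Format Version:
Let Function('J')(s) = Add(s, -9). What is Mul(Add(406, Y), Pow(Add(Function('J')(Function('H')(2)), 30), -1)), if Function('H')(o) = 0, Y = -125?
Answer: Rational(281, 21) ≈ 13.381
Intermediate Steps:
Function('J')(s) = Add(-9, s)
Mul(Add(406, Y), Pow(Add(Function('J')(Function('H')(2)), 30), -1)) = Mul(Add(406, -125), Pow(Add(Add(-9, 0), 30), -1)) = Mul(281, Pow(Add(-9, 30), -1)) = Mul(281, Pow(21, -1)) = Mul(281, Rational(1, 21)) = Rational(281, 21)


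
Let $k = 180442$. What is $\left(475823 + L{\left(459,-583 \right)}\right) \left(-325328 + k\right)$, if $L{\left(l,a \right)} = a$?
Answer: $-68855622640$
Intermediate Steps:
$\left(475823 + L{\left(459,-583 \right)}\right) \left(-325328 + k\right) = \left(475823 - 583\right) \left(-325328 + 180442\right) = 475240 \left(-144886\right) = -68855622640$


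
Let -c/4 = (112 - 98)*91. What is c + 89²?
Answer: 2825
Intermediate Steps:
c = -5096 (c = -4*(112 - 98)*91 = -56*91 = -4*1274 = -5096)
c + 89² = -5096 + 89² = -5096 + 7921 = 2825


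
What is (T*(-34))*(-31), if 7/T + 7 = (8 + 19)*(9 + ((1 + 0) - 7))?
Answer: 3689/37 ≈ 99.703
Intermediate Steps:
T = 7/74 (T = 7/(-7 + (8 + 19)*(9 + ((1 + 0) - 7))) = 7/(-7 + 27*(9 + (1 - 7))) = 7/(-7 + 27*(9 - 6)) = 7/(-7 + 27*3) = 7/(-7 + 81) = 7/74 ≈ 0.094595)
(T*(-34))*(-31) = ((7/74)*(-34))*(-31) = -119/37*(-31) = 3689/37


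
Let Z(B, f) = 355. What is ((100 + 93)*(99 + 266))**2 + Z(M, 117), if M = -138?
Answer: 4962498380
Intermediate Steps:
((100 + 93)*(99 + 266))**2 + Z(M, 117) = ((100 + 93)*(99 + 266))**2 + 355 = (193*365)**2 + 355 = 70445**2 + 355 = 4962498025 + 355 = 4962498380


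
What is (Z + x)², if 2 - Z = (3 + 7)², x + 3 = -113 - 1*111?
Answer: 105625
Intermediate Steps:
x = -227 (x = -3 + (-113 - 1*111) = -3 + (-113 - 111) = -3 - 224 = -227)
Z = -98 (Z = 2 - (3 + 7)² = 2 - 1*10² = 2 - 1*100 = 2 - 100 = -98)
(Z + x)² = (-98 - 227)² = (-325)² = 105625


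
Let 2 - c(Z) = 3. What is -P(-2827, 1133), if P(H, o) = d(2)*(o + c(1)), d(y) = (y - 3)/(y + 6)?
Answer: 283/2 ≈ 141.50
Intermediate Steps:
d(y) = (-3 + y)/(6 + y)
c(Z) = -1 (c(Z) = 2 - 1*3 = 2 - 3 = -1)
P(H, o) = 1/8 - o/8 (P(H, o) = ((-3 + 2)/(6 + 2))*(o - 1) = (-1/8)*(-1 + o) = ((1/8)*(-1))*(-1 + o) = -(-1 + o)/8 = 1/8 - o/8)
-P(-2827, 1133) = -(1/8 - 1/8*1133) = -(1/8 - 1133/8) = -1*(-283/2) = 283/2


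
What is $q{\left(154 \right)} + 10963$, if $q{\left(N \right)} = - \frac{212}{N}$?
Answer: $\frac{844045}{77} \approx 10962.0$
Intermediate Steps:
$q{\left(154 \right)} + 10963 = - \frac{212}{154} + 10963 = \left(-212\right) \frac{1}{154} + 10963 = - \frac{106}{77} + 10963 = \frac{844045}{77}$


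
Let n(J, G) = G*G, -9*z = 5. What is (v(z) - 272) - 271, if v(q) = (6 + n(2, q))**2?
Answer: -3301502/6561 ≈ -503.20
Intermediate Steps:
z = -5/9 (z = -1/9*5 = -5/9 ≈ -0.55556)
n(J, G) = G**2
v(q) = (6 + q**2)**2
(v(z) - 272) - 271 = ((6 + (-5/9)**2)**2 - 272) - 271 = ((6 + 25/81)**2 - 272) - 271 = ((511/81)**2 - 272) - 271 = (261121/6561 - 272) - 271 = -1523471/6561 - 271 = -3301502/6561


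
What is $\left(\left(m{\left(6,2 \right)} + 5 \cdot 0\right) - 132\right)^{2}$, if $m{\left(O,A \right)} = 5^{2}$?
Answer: $11449$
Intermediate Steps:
$m{\left(O,A \right)} = 25$
$\left(\left(m{\left(6,2 \right)} + 5 \cdot 0\right) - 132\right)^{2} = \left(\left(25 + 5 \cdot 0\right) - 132\right)^{2} = \left(\left(25 + 0\right) - 132\right)^{2} = \left(25 - 132\right)^{2} = \left(-107\right)^{2} = 11449$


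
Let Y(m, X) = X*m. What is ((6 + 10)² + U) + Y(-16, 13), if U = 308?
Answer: 356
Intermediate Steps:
((6 + 10)² + U) + Y(-16, 13) = ((6 + 10)² + 308) + 13*(-16) = (16² + 308) - 208 = (256 + 308) - 208 = 564 - 208 = 356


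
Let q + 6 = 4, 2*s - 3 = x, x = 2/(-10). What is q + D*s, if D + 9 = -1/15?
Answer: -1102/75 ≈ -14.693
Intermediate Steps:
x = -1/5 (x = 2*(-1/10) = -1/5 ≈ -0.20000)
s = 7/5 (s = 3/2 + (1/2)*(-1/5) = 3/2 - 1/10 = 7/5 ≈ 1.4000)
D = -136/15 (D = -9 - 1/15 = -136/15 ≈ -9.0667)
q = -2 (q = -6 + 4 = -2)
q + D*s = -2 - 136/15*7/5 = -2 - 952/75 = -1102/75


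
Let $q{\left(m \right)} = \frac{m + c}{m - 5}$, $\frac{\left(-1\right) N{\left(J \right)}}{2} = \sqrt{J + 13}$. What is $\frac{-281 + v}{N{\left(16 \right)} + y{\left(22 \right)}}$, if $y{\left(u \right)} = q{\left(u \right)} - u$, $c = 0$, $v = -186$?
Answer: $\frac{698632}{22595} - \frac{134963 \sqrt{29}}{45190} \approx 14.837$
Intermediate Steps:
$N{\left(J \right)} = - 2 \sqrt{13 + J}$ ($N{\left(J \right)} = - 2 \sqrt{J + 13} = - 2 \sqrt{13 + J}$)
$q{\left(m \right)} = \frac{m}{-5 + m}$ ($q{\left(m \right)} = \frac{m + 0}{m - 5} = \frac{m}{-5 + m}$)
$y{\left(u \right)} = - u + \frac{u}{-5 + u}$ ($y{\left(u \right)} = \frac{u}{-5 + u} - u = - u + \frac{u}{-5 + u}$)
$\frac{-281 + v}{N{\left(16 \right)} + y{\left(22 \right)}} = \frac{-281 - 186}{- 2 \sqrt{13 + 16} + \frac{22 \left(6 - 22\right)}{-5 + 22}} = - \frac{467}{- 2 \sqrt{29} + \frac{22 \left(6 - 22\right)}{17}} = - \frac{467}{- 2 \sqrt{29} + 22 \cdot \frac{1}{17} \left(-16\right)} = - \frac{467}{- 2 \sqrt{29} - \frac{352}{17}} = - \frac{467}{- \frac{352}{17} - 2 \sqrt{29}}$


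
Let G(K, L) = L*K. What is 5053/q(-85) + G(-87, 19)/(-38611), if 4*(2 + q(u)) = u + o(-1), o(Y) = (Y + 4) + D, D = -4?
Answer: -390125075/1814717 ≈ -214.98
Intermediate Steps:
o(Y) = Y (o(Y) = (Y + 4) - 4 = (4 + Y) - 4 = Y)
G(K, L) = K*L
q(u) = -9/4 + u/4 (q(u) = -2 + (u - 1)/4 = -2 + (-1 + u)/4 = -2 + (-1/4 + u/4) = -9/4 + u/4)
5053/q(-85) + G(-87, 19)/(-38611) = 5053/(-9/4 + (1/4)*(-85)) - 87*19/(-38611) = 5053/(-9/4 - 85/4) - 1653*(-1/38611) = 5053/(-47/2) + 1653/38611 = 5053*(-2/47) + 1653/38611 = -10106/47 + 1653/38611 = -390125075/1814717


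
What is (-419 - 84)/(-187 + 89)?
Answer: 503/98 ≈ 5.1327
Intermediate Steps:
(-419 - 84)/(-187 + 89) = -503/(-98) = -503*(-1/98) = 503/98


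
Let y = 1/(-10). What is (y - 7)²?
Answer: 5041/100 ≈ 50.410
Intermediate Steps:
y = -⅒ ≈ -0.10000
(y - 7)² = (-⅒ - 7)² = (-71/10)² = 5041/100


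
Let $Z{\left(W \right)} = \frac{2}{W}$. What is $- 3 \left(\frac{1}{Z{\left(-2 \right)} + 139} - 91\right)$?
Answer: $\frac{12557}{46} \approx 272.98$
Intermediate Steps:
$- 3 \left(\frac{1}{Z{\left(-2 \right)} + 139} - 91\right) = - 3 \left(\frac{1}{\frac{2}{-2} + 139} - 91\right) = - 3 \left(\frac{1}{2 \left(- \frac{1}{2}\right) + 139} - 91\right) = - 3 \left(\frac{1}{-1 + 139} - 91\right) = - 3 \left(\frac{1}{138} - 91\right) = \left(-3\right) \left(- \frac{12557}{138}\right) = \frac{12557}{46}$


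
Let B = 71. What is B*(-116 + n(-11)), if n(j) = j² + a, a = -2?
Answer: 213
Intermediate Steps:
n(j) = -2 + j² (n(j) = j² - 2 = -2 + j²)
B*(-116 + n(-11)) = 71*(-116 + (-2 + (-11)²)) = 71*(-116 + (-2 + 121)) = 71*(-116 + 119) = 71*3 = 213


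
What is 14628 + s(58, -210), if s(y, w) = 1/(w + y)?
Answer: 2223455/152 ≈ 14628.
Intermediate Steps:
14628 + s(58, -210) = 14628 + 1/(-210 + 58) = 14628 + 1/(-152) = 14628 - 1/152 = 2223455/152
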